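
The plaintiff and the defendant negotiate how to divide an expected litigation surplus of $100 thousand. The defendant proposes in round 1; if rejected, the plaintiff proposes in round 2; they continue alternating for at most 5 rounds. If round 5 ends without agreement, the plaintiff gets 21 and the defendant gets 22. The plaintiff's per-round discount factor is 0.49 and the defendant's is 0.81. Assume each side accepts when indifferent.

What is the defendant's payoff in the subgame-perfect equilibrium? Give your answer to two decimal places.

Round 5 (the defendant proposes): the plaintiff gets 21 if talks fail, so the defendant offers 21 and keeps 79.
Round 4 (the plaintiff proposes): the defendant can get 79 next round, worth 0.81 × 79 = 63.99 now. The plaintiff offers 63.99 and keeps 100 − 63.99 = 36.01.
Round 3 (the defendant proposes): the plaintiff can get 36.01 next round, worth 0.49 × 36.01 = 17.6449 now. The defendant offers 17.6449 and keeps 100 − 17.6449 = 82.3551.
Round 2 (the plaintiff proposes): the defendant can get 82.3551 next round, worth 0.81 × 82.3551 = 66.707631 now. The plaintiff offers 66.707631 and keeps 100 − 66.707631 = 33.292369.
Round 1 (the defendant proposes): the plaintiff can get 33.292369 next round, worth 0.49 × 33.292369 = 16.31326081 now; the defendant offers that and keeps 83.68673919.

83.69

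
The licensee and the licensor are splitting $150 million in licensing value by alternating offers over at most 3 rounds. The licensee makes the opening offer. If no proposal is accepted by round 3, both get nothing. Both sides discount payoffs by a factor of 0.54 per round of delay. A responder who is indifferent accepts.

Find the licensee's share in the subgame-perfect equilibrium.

Round 3 (the licensee proposes): rejection yields 0 for the licensor; the licensee offers 0 and keeps 150.
Round 2 (the licensor proposes): the licensee can get 150 next round, worth 0.54 × 150 = 81 now, so the licensor offers 81, keeping 69.
Round 1 (the licensee proposes): the licensor can get 69 next round, worth 0.54 × 69 = 37.26 now, so the licensee offers 37.26, keeping 112.74.

112.74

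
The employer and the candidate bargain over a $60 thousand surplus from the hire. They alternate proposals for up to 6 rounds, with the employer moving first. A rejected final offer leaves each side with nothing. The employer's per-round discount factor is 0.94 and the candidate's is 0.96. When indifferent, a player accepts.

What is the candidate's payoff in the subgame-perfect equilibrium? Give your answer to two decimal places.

53.48

Round 6 (the candidate proposes): rejection yields 0 for the employer; the candidate offers 0 and keeps 60.
Round 5 (the employer proposes): the candidate can get 60 next round, worth 0.96 × 60 = 57.6 now; the employer offers that and keeps 2.4.
Round 4 (the candidate proposes): the employer can get 2.4 next round, worth 0.94 × 2.4 = 2.256 now. The candidate offers 2.256 and keeps 60 − 2.256 = 57.744.
Round 3 (the employer proposes): the candidate can get 57.744 next round, worth 0.96 × 57.744 = 55.43424 now, so the employer offers 55.43424, keeping 4.56576.
Round 2 (the candidate proposes): the employer can get 4.56576 next round, worth 0.94 × 4.56576 = 4.2918144 now. The candidate offers 4.2918144 and keeps 60 − 4.2918144 = 55.7081856.
Round 1 (the employer proposes): the candidate can get 55.7081856 next round, worth 0.96 × 55.7081856 = 53.479858176 now; the employer offers that and keeps 6.520141824.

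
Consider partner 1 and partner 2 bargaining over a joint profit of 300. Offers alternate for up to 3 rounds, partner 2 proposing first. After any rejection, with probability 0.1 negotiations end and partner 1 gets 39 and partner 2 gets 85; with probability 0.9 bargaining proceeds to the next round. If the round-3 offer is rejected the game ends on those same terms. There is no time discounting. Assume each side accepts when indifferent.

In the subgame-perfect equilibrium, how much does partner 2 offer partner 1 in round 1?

54.84

Round 3 (partner 2 proposes): partner 1 gets 39 if talks fail, so partner 2 offers 39 and keeps 261.
Round 2 (partner 1 proposes): rejecting gives partner 2 an expected 0.9 × 261 + 0.1 × 85 = 243.4, so partner 1 offers 243.4, keeping 56.6.
Round 1 (partner 2 proposes): rejecting gives partner 1 an expected 0.9 × 56.6 + 0.1 × 39 = 54.84, so partner 2 offers 54.84, keeping 245.16.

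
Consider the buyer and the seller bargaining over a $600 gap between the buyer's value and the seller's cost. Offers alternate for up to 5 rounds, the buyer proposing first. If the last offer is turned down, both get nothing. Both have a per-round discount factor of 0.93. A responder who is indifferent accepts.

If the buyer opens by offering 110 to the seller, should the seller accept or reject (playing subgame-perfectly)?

Accept

Round 5 (the buyer proposes): the seller will accept anything ≥ 0, so the buyer offers 0 and keeps 600.
Round 4 (the seller proposes): the buyer can get 600 next round, worth 0.93 × 600 = 558 now; the seller offers that and keeps 42.
Round 3 (the buyer proposes): the seller can get 42 next round, worth 0.93 × 42 = 39.06 now, so the buyer offers 39.06, keeping 560.94.
Round 2 (the seller proposes): the buyer can get 560.94 next round, worth 0.93 × 560.94 = 521.6742 now. The seller offers 521.6742 and keeps 600 − 521.6742 = 78.3258.
So by rejecting in round 1, the seller gets 78.3258 next round, worth 0.93 × 78.3258 = 72.842994 now.
Offer 110 ≥ 72.842994, so the seller accepts.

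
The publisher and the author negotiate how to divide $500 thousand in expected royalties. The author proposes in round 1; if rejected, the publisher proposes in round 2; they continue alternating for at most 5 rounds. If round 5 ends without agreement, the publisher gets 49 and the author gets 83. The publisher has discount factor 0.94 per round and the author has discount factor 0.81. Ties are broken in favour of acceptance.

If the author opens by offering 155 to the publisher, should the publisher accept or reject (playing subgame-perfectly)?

Work out the publisher's continuation value if the offer is rejected.
Round 5 (the author proposes): the publisher gets 49 if talks fail, so the author offers 49 and keeps 451.
Round 4 (the publisher proposes): the author can get 451 next round, worth 0.81 × 451 = 365.31 now. The publisher offers 365.31 and keeps 500 − 365.31 = 134.69.
Round 3 (the author proposes): the publisher can get 134.69 next round, worth 0.94 × 134.69 = 126.6086 now. The author offers 126.6086 and keeps 500 − 126.6086 = 373.3914.
Round 2 (the publisher proposes): the author can get 373.3914 next round, worth 0.81 × 373.3914 = 302.447034 now; the publisher offers that and keeps 197.552966.
So by rejecting in round 1, the publisher gets 197.552966 next round, worth 0.94 × 197.552966 = 185.69978804 now.
Offer 155 < 185.69978804, so the publisher rejects.

Reject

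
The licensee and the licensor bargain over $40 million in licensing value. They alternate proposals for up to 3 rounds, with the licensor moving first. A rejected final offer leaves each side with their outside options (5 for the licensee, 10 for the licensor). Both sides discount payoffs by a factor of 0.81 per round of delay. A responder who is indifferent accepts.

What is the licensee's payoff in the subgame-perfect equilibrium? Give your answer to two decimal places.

9.44

By backward induction:
Round 3 (the licensor proposes): the licensee gets 5 if talks fail, so the licensor offers 5 and keeps 35.
Round 2 (the licensee proposes): the licensor can get 35 next round, worth 0.81 × 35 = 28.35 now. The licensee offers 28.35 and keeps 40 − 28.35 = 11.65.
Round 1 (the licensor proposes): the licensee can get 11.65 next round, worth 0.81 × 11.65 = 9.4365 now, so the licensor offers 9.4365, keeping 30.5635.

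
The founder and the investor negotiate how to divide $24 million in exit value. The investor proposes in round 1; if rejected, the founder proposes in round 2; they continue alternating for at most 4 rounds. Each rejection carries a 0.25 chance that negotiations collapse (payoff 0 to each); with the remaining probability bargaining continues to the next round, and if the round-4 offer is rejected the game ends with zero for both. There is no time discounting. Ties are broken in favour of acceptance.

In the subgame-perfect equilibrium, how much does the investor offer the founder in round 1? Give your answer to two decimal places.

14.63

Round 4 (the founder proposes): the investor will accept anything ≥ 0, so the founder offers 0 and keeps 24.
Round 3 (the investor proposes): rejecting gives the founder an expected 0.75 × 24 = 18; the investor offers that and keeps 6.
Round 2 (the founder proposes): rejecting gives the investor an expected 0.75 × 6 = 4.5, so the founder offers 4.5, keeping 19.5.
Round 1 (the investor proposes): rejecting gives the founder an expected 0.75 × 19.5 = 14.625, so the investor offers 14.625, keeping 9.375.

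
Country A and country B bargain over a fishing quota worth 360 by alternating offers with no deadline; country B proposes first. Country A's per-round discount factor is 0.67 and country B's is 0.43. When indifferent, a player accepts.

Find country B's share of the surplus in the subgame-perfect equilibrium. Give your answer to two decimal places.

166.88

When country B proposes, country A accepts any offer worth at least 0.67 times what country A would get by proposing next round; and vice versa.
This gives x = 360 − 0.67y and y = 360 − 0.43x, where x and y are each side's share when it proposes.
Hence (1 − 0.67·0.43)x = 360(1 − 0.67), i.e. 0.7119·x = 118.8.
x ≈ 166.8774; country A's share is 360 − x ≈ 193.1226.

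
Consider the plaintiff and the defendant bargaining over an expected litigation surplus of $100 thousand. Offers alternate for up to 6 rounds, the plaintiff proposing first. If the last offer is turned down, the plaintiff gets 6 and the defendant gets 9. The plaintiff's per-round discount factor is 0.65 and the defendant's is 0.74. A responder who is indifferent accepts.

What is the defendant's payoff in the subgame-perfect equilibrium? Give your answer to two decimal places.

54.45

Work backward from the last round.
Round 6 (the defendant proposes): the plaintiff gets 6 if talks fail, so the defendant offers 6 and keeps 94.
Round 5 (the plaintiff proposes): the defendant can get 94 next round, worth 0.74 × 94 = 69.56 now; the plaintiff offers that and keeps 30.44.
Round 4 (the defendant proposes): the plaintiff can get 30.44 next round, worth 0.65 × 30.44 = 19.786 now, so the defendant offers 19.786, keeping 80.214.
Round 3 (the plaintiff proposes): the defendant can get 80.214 next round, worth 0.74 × 80.214 = 59.35836 now; the plaintiff offers that and keeps 40.64164.
Round 2 (the defendant proposes): the plaintiff can get 40.64164 next round, worth 0.65 × 40.64164 = 26.417066 now; the defendant offers that and keeps 73.582934.
Round 1 (the plaintiff proposes): the defendant can get 73.582934 next round, worth 0.74 × 73.582934 = 54.45137116 now. The plaintiff offers 54.45137116 and keeps 100 − 54.45137116 = 45.54862884.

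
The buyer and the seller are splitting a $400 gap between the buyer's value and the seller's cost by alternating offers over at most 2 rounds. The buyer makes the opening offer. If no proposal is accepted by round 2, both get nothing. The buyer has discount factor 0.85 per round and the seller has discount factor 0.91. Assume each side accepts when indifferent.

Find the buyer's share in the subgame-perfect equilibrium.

36

Solve by backward induction from round 2.
Round 2 (the seller proposes): the buyer will accept anything ≥ 0, so the seller offers 0 and keeps 400.
Round 1 (the buyer proposes): the seller can get 400 next round, worth 0.91 × 400 = 364 now, so the buyer offers 364, keeping 36.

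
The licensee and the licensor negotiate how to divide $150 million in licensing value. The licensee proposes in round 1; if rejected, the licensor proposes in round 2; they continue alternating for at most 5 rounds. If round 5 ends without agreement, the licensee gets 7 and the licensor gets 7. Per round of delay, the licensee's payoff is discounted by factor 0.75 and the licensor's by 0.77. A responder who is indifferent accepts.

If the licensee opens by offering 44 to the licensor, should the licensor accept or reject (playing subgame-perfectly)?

Work out the licensor's continuation value if the offer is rejected.
Round 5 (the licensee proposes): the licensor gets 7 if talks fail, so the licensee offers 7 and keeps 143.
Round 4 (the licensor proposes): the licensee can get 143 next round, worth 0.75 × 143 = 107.25 now, so the licensor offers 107.25, keeping 42.75.
Round 3 (the licensee proposes): the licensor can get 42.75 next round, worth 0.77 × 42.75 = 32.9175 now. The licensee offers 32.9175 and keeps 150 − 32.9175 = 117.0825.
Round 2 (the licensor proposes): the licensee can get 117.0825 next round, worth 0.75 × 117.0825 = 87.811875 now, so the licensor offers 87.811875, keeping 62.188125.
So by rejecting in round 1, the licensor gets 62.188125 next round, worth 0.77 × 62.188125 = 47.88485625 now.
Offer 44 < 47.88485625, so the licensor rejects.

Reject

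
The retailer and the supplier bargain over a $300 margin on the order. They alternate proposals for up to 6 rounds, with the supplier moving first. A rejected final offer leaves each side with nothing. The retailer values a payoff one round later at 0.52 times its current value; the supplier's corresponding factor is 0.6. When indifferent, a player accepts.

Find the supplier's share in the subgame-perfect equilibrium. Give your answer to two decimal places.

Round 6 (the retailer proposes): the supplier will accept anything ≥ 0, so the retailer offers 0 and keeps 300.
Round 5 (the supplier proposes): the retailer can get 300 next round, worth 0.52 × 300 = 156 now; the supplier offers that and keeps 144.
Round 4 (the retailer proposes): the supplier can get 144 next round, worth 0.6 × 144 = 86.4 now; the retailer offers that and keeps 213.6.
Round 3 (the supplier proposes): the retailer can get 213.6 next round, worth 0.52 × 213.6 = 111.072 now, so the supplier offers 111.072, keeping 188.928.
Round 2 (the retailer proposes): the supplier can get 188.928 next round, worth 0.6 × 188.928 = 113.3568 now; the retailer offers that and keeps 186.6432.
Round 1 (the supplier proposes): the retailer can get 186.6432 next round, worth 0.52 × 186.6432 = 97.054464 now. The supplier offers 97.054464 and keeps 300 − 97.054464 = 202.945536.

202.95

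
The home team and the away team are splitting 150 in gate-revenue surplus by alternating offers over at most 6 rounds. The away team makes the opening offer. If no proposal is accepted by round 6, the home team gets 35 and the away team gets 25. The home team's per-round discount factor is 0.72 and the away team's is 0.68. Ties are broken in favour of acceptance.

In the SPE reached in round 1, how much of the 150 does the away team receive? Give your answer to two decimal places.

76.95

Round 6 (the home team proposes): the away team gets 25 if talks fail, so the home team offers 25 and keeps 125.
Round 5 (the away team proposes): the home team can get 125 next round, worth 0.72 × 125 = 90 now; the away team offers that and keeps 60.
Round 4 (the home team proposes): the away team can get 60 next round, worth 0.68 × 60 = 40.8 now; the home team offers that and keeps 109.2.
Round 3 (the away team proposes): the home team can get 109.2 next round, worth 0.72 × 109.2 = 78.624 now. The away team offers 78.624 and keeps 150 − 78.624 = 71.376.
Round 2 (the home team proposes): the away team can get 71.376 next round, worth 0.68 × 71.376 = 48.53568 now; the home team offers that and keeps 101.46432.
Round 1 (the away team proposes): the home team can get 101.46432 next round, worth 0.72 × 101.46432 = 73.0543104 now; the away team offers that and keeps 76.9456896.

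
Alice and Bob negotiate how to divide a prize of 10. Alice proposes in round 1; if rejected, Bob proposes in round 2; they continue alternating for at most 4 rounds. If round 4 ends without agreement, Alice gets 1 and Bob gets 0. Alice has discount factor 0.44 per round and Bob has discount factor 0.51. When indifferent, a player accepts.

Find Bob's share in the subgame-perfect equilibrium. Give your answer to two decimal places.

Round 4 (Bob proposes): Alice gets 1 if talks fail, so Bob offers 1 and keeps 9.
Round 3 (Alice proposes): Bob can get 9 next round, worth 0.51 × 9 = 4.59 now, so Alice offers 4.59, keeping 5.41.
Round 2 (Bob proposes): Alice can get 5.41 next round, worth 0.44 × 5.41 = 2.3804 now, so Bob offers 2.3804, keeping 7.6196.
Round 1 (Alice proposes): Bob can get 7.6196 next round, worth 0.51 × 7.6196 = 3.885996 now. Alice offers 3.885996 and keeps 10 − 3.885996 = 6.114004.

3.89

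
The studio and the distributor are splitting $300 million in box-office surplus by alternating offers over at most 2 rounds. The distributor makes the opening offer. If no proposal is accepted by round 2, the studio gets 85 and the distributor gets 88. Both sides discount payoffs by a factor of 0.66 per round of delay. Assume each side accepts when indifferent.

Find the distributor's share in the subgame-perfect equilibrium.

Round 2 (the studio proposes): the distributor gets 88 if talks fail, so the studio offers 88 and keeps 212.
Round 1 (the distributor proposes): the studio can get 212 next round, worth 0.66 × 212 = 139.92 now. The distributor offers 139.92 and keeps 300 − 139.92 = 160.08.

160.08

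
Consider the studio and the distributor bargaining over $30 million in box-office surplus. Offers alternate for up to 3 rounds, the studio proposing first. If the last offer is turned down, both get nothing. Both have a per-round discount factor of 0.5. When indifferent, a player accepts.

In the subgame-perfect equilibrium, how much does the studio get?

Work backward from the last round.
Round 3 (the studio proposes): rejection yields 0 for the distributor; the studio offers 0 and keeps 30.
Round 2 (the distributor proposes): the studio can get 30 next round, worth 0.5 × 30 = 15 now; the distributor offers that and keeps 15.
Round 1 (the studio proposes): the distributor can get 15 next round, worth 0.5 × 15 = 7.5 now. The studio offers 7.5 and keeps 30 − 7.5 = 22.5.

22.5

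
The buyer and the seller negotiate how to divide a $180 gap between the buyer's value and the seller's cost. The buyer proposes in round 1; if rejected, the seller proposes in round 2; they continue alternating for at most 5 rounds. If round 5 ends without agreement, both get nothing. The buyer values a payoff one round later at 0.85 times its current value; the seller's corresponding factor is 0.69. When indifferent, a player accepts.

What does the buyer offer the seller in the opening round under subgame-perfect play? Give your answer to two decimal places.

Solve by backward induction from round 5.
Round 5 (the buyer proposes): the seller will accept anything ≥ 0, so the buyer offers 0 and keeps 180.
Round 4 (the seller proposes): the buyer can get 180 next round, worth 0.85 × 180 = 153 now, so the seller offers 153, keeping 27.
Round 3 (the buyer proposes): the seller can get 27 next round, worth 0.69 × 27 = 18.63 now; the buyer offers that and keeps 161.37.
Round 2 (the seller proposes): the buyer can get 161.37 next round, worth 0.85 × 161.37 = 137.1645 now; the seller offers that and keeps 42.8355.
Round 1 (the buyer proposes): the seller can get 42.8355 next round, worth 0.69 × 42.8355 = 29.556495 now, so the buyer offers 29.556495, keeping 150.443505.

29.56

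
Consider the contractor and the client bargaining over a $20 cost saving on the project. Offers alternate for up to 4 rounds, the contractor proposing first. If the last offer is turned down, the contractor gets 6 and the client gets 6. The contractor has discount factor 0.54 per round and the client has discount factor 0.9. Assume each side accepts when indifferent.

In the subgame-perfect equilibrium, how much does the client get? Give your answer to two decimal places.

14.40

Round 4 (the client proposes): the contractor gets 6 if talks fail, so the client offers 6 and keeps 14.
Round 3 (the contractor proposes): the client can get 14 next round, worth 0.9 × 14 = 12.6 now, so the contractor offers 12.6, keeping 7.4.
Round 2 (the client proposes): the contractor can get 7.4 next round, worth 0.54 × 7.4 = 3.996 now. The client offers 3.996 and keeps 20 − 3.996 = 16.004.
Round 1 (the contractor proposes): the client can get 16.004 next round, worth 0.9 × 16.004 = 14.4036 now, so the contractor offers 14.4036, keeping 5.5964.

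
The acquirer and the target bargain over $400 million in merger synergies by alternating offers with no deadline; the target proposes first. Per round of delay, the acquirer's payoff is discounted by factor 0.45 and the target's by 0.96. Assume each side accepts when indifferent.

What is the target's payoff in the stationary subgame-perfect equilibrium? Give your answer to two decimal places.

387.32

Let x be the target's share when the target proposes and y be the acquirer's share when the acquirer proposes.
The acquirer accepts iff offered ≥ 0.45·y, so x = 400 − 0.45y. Symmetrically y = 400 − 0.96x.
Substituting: x = 400 − 0.45(400 − 0.96x), giving x(1 − 0.96·0.45) = 400(1 − 0.45).
So x = 400 × 0.55 / 0.568 ≈ 387.3239, and the acquirer receives 400 − x ≈ 12.6761.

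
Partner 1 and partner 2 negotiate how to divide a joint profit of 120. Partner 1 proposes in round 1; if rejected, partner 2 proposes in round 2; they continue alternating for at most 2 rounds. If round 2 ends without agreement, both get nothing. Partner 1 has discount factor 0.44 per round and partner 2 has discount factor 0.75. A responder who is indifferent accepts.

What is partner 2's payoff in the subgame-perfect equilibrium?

90

Round 2 (partner 2 proposes): rejection yields 0 for partner 1; partner 2 offers 0 and keeps 120.
Round 1 (partner 1 proposes): partner 2 can get 120 next round, worth 0.75 × 120 = 90 now; partner 1 offers that and keeps 30.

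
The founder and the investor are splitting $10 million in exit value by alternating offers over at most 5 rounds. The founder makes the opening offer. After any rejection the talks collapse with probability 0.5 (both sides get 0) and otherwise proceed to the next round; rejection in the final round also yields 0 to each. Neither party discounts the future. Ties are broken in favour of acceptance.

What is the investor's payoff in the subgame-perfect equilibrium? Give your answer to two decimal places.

3.13

By backward induction:
Round 5 (the founder proposes): the investor will accept anything ≥ 0, so the founder offers 0 and keeps 10.
Round 4 (the investor proposes): rejecting gives the founder an expected 0.5 × 10 = 5. The investor offers 5 and keeps 10 − 5 = 5.
Round 3 (the founder proposes): rejecting gives the investor an expected 0.5 × 5 = 2.5; the founder offers that and keeps 7.5.
Round 2 (the investor proposes): rejecting gives the founder an expected 0.5 × 7.5 = 3.75, so the investor offers 3.75, keeping 6.25.
Round 1 (the founder proposes): rejecting gives the investor an expected 0.5 × 6.25 = 3.125, so the founder offers 3.125, keeping 6.875.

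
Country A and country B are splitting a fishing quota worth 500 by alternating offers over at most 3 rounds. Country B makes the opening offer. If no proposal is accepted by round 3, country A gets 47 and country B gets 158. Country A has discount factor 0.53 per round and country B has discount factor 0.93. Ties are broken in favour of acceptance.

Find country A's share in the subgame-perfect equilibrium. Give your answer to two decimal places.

41.72

Work backward from the last round.
Round 3 (country B proposes): country A gets 47 if talks fail, so country B offers 47 and keeps 453.
Round 2 (country A proposes): country B can get 453 next round, worth 0.93 × 453 = 421.29 now, so country A offers 421.29, keeping 78.71.
Round 1 (country B proposes): country A can get 78.71 next round, worth 0.53 × 78.71 = 41.7163 now, so country B offers 41.7163, keeping 458.2837.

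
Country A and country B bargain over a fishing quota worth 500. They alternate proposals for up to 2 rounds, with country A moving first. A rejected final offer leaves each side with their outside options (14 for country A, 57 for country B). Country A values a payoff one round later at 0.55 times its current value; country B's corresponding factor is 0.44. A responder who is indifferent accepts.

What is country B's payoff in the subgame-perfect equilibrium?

By backward induction:
Round 2 (country B proposes): country A gets 14 if talks fail, so country B offers 14 and keeps 486.
Round 1 (country A proposes): country B can get 486 next round, worth 0.44 × 486 = 213.84 now. Country A offers 213.84 and keeps 500 − 213.84 = 286.16.

213.84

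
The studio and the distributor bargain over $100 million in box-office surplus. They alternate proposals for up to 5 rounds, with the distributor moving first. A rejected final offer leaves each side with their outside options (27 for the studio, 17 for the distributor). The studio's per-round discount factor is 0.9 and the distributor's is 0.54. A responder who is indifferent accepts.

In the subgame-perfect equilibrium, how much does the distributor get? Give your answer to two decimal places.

32.10

Round 5 (the distributor proposes): the studio gets 27 if talks fail, so the distributor offers 27 and keeps 73.
Round 4 (the studio proposes): the distributor can get 73 next round, worth 0.54 × 73 = 39.42 now. The studio offers 39.42 and keeps 100 − 39.42 = 60.58.
Round 3 (the distributor proposes): the studio can get 60.58 next round, worth 0.9 × 60.58 = 54.522 now, so the distributor offers 54.522, keeping 45.478.
Round 2 (the studio proposes): the distributor can get 45.478 next round, worth 0.54 × 45.478 = 24.55812 now. The studio offers 24.55812 and keeps 100 − 24.55812 = 75.44188.
Round 1 (the distributor proposes): the studio can get 75.44188 next round, worth 0.9 × 75.44188 = 67.897692 now, so the distributor offers 67.897692, keeping 32.102308.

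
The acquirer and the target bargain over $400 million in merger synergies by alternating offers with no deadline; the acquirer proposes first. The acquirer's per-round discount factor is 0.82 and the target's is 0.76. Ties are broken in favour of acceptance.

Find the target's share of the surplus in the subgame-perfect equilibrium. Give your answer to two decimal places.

When the acquirer proposes, the target accepts any offer worth at least 0.76 times what the target would get by proposing next round; and vice versa.
This gives x = 400 − 0.76y and y = 400 − 0.82x, where x and y are each side's share when it proposes.
Hence (1 − 0.76·0.82)x = 400(1 − 0.76), i.e. 0.3768·x = 96.
x ≈ 254.7771; the target's share is 400 − x ≈ 145.2229.

145.22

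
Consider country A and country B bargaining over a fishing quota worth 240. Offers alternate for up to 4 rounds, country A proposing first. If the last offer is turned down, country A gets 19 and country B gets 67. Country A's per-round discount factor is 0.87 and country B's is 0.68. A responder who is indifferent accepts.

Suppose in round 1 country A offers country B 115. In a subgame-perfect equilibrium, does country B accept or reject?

Round 4 (country B proposes): country A gets 19 if talks fail, so country B offers 19 and keeps 221.
Round 3 (country A proposes): country B can get 221 next round, worth 0.68 × 221 = 150.28 now. Country A offers 150.28 and keeps 240 − 150.28 = 89.72.
Round 2 (country B proposes): country A can get 89.72 next round, worth 0.87 × 89.72 = 78.0564 now. Country B offers 78.0564 and keeps 240 − 78.0564 = 161.9436.
So by rejecting in round 1, country B gets 161.9436 next round, worth 0.68 × 161.9436 = 110.121648 now.
Offer 115 ≥ 110.121648, so country B accepts.

Accept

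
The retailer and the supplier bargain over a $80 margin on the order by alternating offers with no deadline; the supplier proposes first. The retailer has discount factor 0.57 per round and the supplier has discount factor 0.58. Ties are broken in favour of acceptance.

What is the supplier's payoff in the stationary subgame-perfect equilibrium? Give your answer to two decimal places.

When the supplier proposes, the retailer accepts any offer worth at least 0.57 times what the retailer would get by proposing next round; and vice versa.
This gives x = 80 − 0.57y and y = 80 − 0.58x, where x and y are each side's share when it proposes.
Hence (1 − 0.57·0.58)x = 80(1 − 0.57), i.e. 0.6694·x = 34.4.
x ≈ 51.3893; the retailer's share is 80 − x ≈ 28.6107.

51.39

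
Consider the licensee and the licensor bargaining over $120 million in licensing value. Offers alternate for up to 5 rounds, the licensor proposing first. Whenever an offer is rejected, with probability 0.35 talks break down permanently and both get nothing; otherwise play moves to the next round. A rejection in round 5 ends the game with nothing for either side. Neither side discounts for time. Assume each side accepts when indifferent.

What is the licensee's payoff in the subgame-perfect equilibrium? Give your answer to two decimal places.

By backward induction:
Round 5 (the licensor proposes): rejection yields 0 for the licensee; the licensor offers 0 and keeps 120.
Round 4 (the licensee proposes): rejecting gives the licensor an expected 0.65 × 120 = 78. The licensee offers 78 and keeps 120 − 78 = 42.
Round 3 (the licensor proposes): rejecting gives the licensee an expected 0.65 × 42 = 27.3. The licensor offers 27.3 and keeps 120 − 27.3 = 92.7.
Round 2 (the licensee proposes): rejecting gives the licensor an expected 0.65 × 92.7 = 60.255. The licensee offers 60.255 and keeps 120 − 60.255 = 59.745.
Round 1 (the licensor proposes): rejecting gives the licensee an expected 0.65 × 59.745 = 38.83425. The licensor offers 38.83425 and keeps 120 − 38.83425 = 81.16575.

38.83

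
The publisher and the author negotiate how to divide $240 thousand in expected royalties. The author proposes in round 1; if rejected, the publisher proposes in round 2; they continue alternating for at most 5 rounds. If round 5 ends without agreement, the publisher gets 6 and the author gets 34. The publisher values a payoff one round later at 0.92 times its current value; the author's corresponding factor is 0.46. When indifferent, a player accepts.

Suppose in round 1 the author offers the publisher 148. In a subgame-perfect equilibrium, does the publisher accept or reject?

Reject

Round 5 (the author proposes): the publisher gets 6 if talks fail, so the author offers 6 and keeps 234.
Round 4 (the publisher proposes): the author can get 234 next round, worth 0.46 × 234 = 107.64 now, so the publisher offers 107.64, keeping 132.36.
Round 3 (the author proposes): the publisher can get 132.36 next round, worth 0.92 × 132.36 = 121.7712 now; the author offers that and keeps 118.2288.
Round 2 (the publisher proposes): the author can get 118.2288 next round, worth 0.46 × 118.2288 = 54.385248 now, so the publisher offers 54.385248, keeping 185.614752.
So by rejecting in round 1, the publisher gets 185.614752 next round, worth 0.92 × 185.614752 = 170.76557184 now.
Offer 148 < 170.76557184, so the publisher rejects.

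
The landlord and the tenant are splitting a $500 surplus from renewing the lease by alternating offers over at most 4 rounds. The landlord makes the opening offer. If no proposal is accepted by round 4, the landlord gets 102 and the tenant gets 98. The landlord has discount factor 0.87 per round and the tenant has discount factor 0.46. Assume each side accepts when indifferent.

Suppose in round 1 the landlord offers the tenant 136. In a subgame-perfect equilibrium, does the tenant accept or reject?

Accept

Round 4 (the tenant proposes): the landlord gets 102 if talks fail, so the tenant offers 102 and keeps 398.
Round 3 (the landlord proposes): the tenant can get 398 next round, worth 0.46 × 398 = 183.08 now, so the landlord offers 183.08, keeping 316.92.
Round 2 (the tenant proposes): the landlord can get 316.92 next round, worth 0.87 × 316.92 = 275.7204 now, so the tenant offers 275.7204, keeping 224.2796.
So by rejecting in round 1, the tenant gets 224.2796 next round, worth 0.46 × 224.2796 = 103.168616 now.
Offer 136 ≥ 103.168616, so the tenant accepts.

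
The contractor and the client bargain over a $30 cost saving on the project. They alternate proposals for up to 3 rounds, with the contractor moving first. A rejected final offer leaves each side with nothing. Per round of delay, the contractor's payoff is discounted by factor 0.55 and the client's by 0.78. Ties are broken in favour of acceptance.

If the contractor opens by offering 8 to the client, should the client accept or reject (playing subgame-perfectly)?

Reject

Work out the client's continuation value if the offer is rejected.
Round 3 (the contractor proposes): the client will accept anything ≥ 0, so the contractor offers 0 and keeps 30.
Round 2 (the client proposes): the contractor can get 30 next round, worth 0.55 × 30 = 16.5 now; the client offers that and keeps 13.5.
So by rejecting in round 1, the client gets 13.5 next round, worth 0.78 × 13.5 = 10.53 now.
Offer 8 < 10.53, so the client rejects.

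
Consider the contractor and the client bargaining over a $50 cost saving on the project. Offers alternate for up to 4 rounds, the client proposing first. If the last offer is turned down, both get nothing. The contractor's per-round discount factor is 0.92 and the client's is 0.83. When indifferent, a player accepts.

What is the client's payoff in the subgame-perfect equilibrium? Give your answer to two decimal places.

7.05

By backward induction:
Round 4 (the contractor proposes): rejection yields 0 for the client; the contractor offers 0 and keeps 50.
Round 3 (the client proposes): the contractor can get 50 next round, worth 0.92 × 50 = 46 now, so the client offers 46, keeping 4.
Round 2 (the contractor proposes): the client can get 4 next round, worth 0.83 × 4 = 3.32 now, so the contractor offers 3.32, keeping 46.68.
Round 1 (the client proposes): the contractor can get 46.68 next round, worth 0.92 × 46.68 = 42.9456 now. The client offers 42.9456 and keeps 50 − 42.9456 = 7.0544.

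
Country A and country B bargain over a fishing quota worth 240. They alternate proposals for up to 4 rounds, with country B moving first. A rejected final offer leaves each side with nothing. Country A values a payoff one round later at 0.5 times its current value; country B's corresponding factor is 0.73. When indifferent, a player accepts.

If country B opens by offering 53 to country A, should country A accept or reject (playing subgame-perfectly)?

Reject

Round 4 (country A proposes): rejection yields 0 for country B; country A offers 0 and keeps 240.
Round 3 (country B proposes): country A can get 240 next round, worth 0.5 × 240 = 120 now; country B offers that and keeps 120.
Round 2 (country A proposes): country B can get 120 next round, worth 0.73 × 120 = 87.6 now. Country A offers 87.6 and keeps 240 − 87.6 = 152.4.
So by rejecting in round 1, country A gets 152.4 next round, worth 0.5 × 152.4 = 76.2 now.
Offer 53 < 76.2, so country A rejects.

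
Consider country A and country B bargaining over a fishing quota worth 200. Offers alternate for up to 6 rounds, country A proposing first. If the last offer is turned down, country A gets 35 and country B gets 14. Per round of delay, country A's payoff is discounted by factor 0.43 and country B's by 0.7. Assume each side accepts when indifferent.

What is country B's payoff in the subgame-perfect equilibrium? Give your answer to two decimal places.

Round 6 (country B proposes): country A gets 35 if talks fail, so country B offers 35 and keeps 165.
Round 5 (country A proposes): country B can get 165 next round, worth 0.7 × 165 = 115.5 now. Country A offers 115.5 and keeps 200 − 115.5 = 84.5.
Round 4 (country B proposes): country A can get 84.5 next round, worth 0.43 × 84.5 = 36.335 now; country B offers that and keeps 163.665.
Round 3 (country A proposes): country B can get 163.665 next round, worth 0.7 × 163.665 = 114.5655 now, so country A offers 114.5655, keeping 85.4345.
Round 2 (country B proposes): country A can get 85.4345 next round, worth 0.43 × 85.4345 = 36.736835 now. Country B offers 36.736835 and keeps 200 − 36.736835 = 163.263165.
Round 1 (country A proposes): country B can get 163.263165 next round, worth 0.7 × 163.263165 = 114.2842155 now, so country A offers 114.2842155, keeping 85.7157845.

114.28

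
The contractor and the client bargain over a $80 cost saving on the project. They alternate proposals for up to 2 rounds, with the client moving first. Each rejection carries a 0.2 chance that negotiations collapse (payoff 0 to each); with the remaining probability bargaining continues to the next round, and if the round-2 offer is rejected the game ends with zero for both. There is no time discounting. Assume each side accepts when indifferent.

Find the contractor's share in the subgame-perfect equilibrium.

64

Round 2 (the contractor proposes): the client will accept anything ≥ 0, so the contractor offers 0 and keeps 80.
Round 1 (the client proposes): rejecting gives the contractor an expected 0.8 × 80 = 64. The client offers 64 and keeps 80 − 64 = 16.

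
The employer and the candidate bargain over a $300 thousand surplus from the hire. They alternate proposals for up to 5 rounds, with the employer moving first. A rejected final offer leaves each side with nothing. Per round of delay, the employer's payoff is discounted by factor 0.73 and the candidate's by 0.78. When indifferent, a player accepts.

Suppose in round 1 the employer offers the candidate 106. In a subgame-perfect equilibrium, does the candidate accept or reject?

Accept

Round 5 (the employer proposes): rejection yields 0 for the candidate; the employer offers 0 and keeps 300.
Round 4 (the candidate proposes): the employer can get 300 next round, worth 0.73 × 300 = 219 now. The candidate offers 219 and keeps 300 − 219 = 81.
Round 3 (the employer proposes): the candidate can get 81 next round, worth 0.78 × 81 = 63.18 now, so the employer offers 63.18, keeping 236.82.
Round 2 (the candidate proposes): the employer can get 236.82 next round, worth 0.73 × 236.82 = 172.8786 now; the candidate offers that and keeps 127.1214.
So by rejecting in round 1, the candidate gets 127.1214 next round, worth 0.78 × 127.1214 = 99.154692 now.
Offer 106 ≥ 99.154692, so the candidate accepts.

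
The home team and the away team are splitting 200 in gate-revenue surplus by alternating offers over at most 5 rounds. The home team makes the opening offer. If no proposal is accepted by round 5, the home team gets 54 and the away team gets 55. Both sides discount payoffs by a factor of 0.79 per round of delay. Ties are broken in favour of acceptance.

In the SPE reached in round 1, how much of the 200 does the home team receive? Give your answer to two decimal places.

124.69

Work backward from the last round.
Round 5 (the home team proposes): the away team gets 55 if talks fail, so the home team offers 55 and keeps 145.
Round 4 (the away team proposes): the home team can get 145 next round, worth 0.79 × 145 = 114.55 now; the away team offers that and keeps 85.45.
Round 3 (the home team proposes): the away team can get 85.45 next round, worth 0.79 × 85.45 = 67.5055 now, so the home team offers 67.5055, keeping 132.4945.
Round 2 (the away team proposes): the home team can get 132.4945 next round, worth 0.79 × 132.4945 = 104.670655 now; the away team offers that and keeps 95.329345.
Round 1 (the home team proposes): the away team can get 95.329345 next round, worth 0.79 × 95.329345 = 75.31018255 now, so the home team offers 75.31018255, keeping 124.68981745.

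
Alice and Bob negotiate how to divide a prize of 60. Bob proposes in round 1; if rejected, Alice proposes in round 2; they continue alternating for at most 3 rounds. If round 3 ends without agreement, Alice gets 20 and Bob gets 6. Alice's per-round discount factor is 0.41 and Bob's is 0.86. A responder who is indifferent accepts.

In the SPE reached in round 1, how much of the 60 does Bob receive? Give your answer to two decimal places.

Round 3 (Bob proposes): Alice gets 20 if talks fail, so Bob offers 20 and keeps 40.
Round 2 (Alice proposes): Bob can get 40 next round, worth 0.86 × 40 = 34.4 now; Alice offers that and keeps 25.6.
Round 1 (Bob proposes): Alice can get 25.6 next round, worth 0.41 × 25.6 = 10.496 now. Bob offers 10.496 and keeps 60 − 10.496 = 49.504.

49.50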